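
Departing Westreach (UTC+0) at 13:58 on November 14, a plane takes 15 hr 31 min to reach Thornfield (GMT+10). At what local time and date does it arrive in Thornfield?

Thornfield is 10:00 ahead of Westreach.
After 15 hours and 31 minutes it is 05:29 (Nov 15) in Westreach.
Shift by the zone difference: 05:29 + 10:00 = 15:29 on Nov 15 in Thornfield.

15:29 on November 15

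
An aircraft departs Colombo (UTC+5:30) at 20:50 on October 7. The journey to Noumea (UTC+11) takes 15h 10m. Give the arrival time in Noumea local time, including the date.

17:30 on Oct 8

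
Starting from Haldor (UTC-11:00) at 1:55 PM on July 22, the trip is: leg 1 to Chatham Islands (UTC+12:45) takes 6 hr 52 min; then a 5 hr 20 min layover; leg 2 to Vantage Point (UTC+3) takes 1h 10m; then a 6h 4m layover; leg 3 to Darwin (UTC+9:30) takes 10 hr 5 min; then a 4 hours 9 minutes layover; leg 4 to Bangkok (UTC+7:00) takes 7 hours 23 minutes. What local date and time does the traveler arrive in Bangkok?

12:58 AM on Jul 25

Convert departure to UTC: 1:55 PM + 11:00 = 12:55 AM UTC on Jul 23.
Add 6 hours and 52 minutes leg 1 → 7:47 AM UTC.
Add 5 hours 20 minutes layover in Chatham Islands → 1:07 PM UTC.
Add 1 hour and 10 minutes leg 2 → 2:17 PM UTC.
Add 6 hours 4 minutes layover in Vantage Point → 8:21 PM UTC.
Add 10 hours 5 minutes leg 3 → 6:26 AM UTC (Jul 24).
Add 4 hours and 9 minutes layover in Darwin → 10:35 AM UTC.
Add 7 hours 23 minutes leg 4 → 5:58 PM UTC.
Bangkok is UTC+7:00, so local arrival = 5:58 PM + 7:00 = 12:58 AM on Jul 25.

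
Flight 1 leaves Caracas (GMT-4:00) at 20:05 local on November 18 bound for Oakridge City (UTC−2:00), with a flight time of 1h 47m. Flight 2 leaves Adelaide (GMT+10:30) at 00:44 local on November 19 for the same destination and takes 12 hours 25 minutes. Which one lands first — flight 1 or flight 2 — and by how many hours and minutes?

the first, by 47 minutes

Flight 1 in UTC: 20:05 + 4:00 = 00:05 on Nov 19.
+1 hour and 47 minutes → arrive 01:52 UTC on Nov 19.
Flight 2 in UTC: 00:44 − 10:30 = 14:14 on Nov 18.
+12 hours and 25 minutes → arrive 02:39 UTC on Nov 19.
Flight 1 lands earlier by 47 minutes.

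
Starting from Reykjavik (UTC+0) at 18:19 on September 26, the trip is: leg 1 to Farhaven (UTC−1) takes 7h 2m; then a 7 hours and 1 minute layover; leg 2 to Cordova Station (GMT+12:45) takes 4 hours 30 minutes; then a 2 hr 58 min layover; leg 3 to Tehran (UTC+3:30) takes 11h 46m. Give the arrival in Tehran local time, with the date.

07:06 on September 28

Reykjavik is at UTC+0, so departure is already 18:19 UTC on Sep 26.
Add 7 hours 2 minutes leg 1 → 01:21 UTC (Sep 27).
Add 7 hours and 1 minute layover in Farhaven → 08:22 UTC.
Add 4 hours 30 minutes leg 2 → 12:52 UTC.
Add 2 hours and 58 minutes layover in Cordova Station → 15:50 UTC.
Add 11 hours 46 minutes leg 3 → 03:36 UTC (Sep 28).
Tehran is UTC+3:30, so local arrival = 03:36 + 3:30 = 07:06 on Sep 28.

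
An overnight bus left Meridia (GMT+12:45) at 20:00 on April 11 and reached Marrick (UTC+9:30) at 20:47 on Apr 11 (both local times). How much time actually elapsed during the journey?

Marrick is 3:15 behind Meridia.
Clock-face elapsed time (ignoring zones) is 47 minutes.
Actual elapsed = 47 minutes + 3:15 = 4 hours 2 minutes.

4 hours 2 minutes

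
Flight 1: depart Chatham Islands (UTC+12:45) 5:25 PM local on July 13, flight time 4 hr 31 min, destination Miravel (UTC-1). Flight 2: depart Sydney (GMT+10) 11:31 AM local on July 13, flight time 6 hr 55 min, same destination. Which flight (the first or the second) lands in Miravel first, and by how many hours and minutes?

Flight 1 in UTC: 5:25 PM − 12:45 = 4:40 AM on Jul 13.
+4 hours 31 minutes → arrive 9:11 AM UTC on Jul 13.
Flight 2 in UTC: 11:31 AM − 10:00 = 1:31 AM on Jul 13.
+6 hours 55 minutes → arrive 8:26 AM UTC on Jul 13.
Flight 2 lands earlier by 45 minutes.

the second, by 45 minutes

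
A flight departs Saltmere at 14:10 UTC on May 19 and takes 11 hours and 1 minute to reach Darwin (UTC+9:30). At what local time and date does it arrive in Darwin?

Departure is given in UTC: 14:10 on May 19.
Add 11 hours 1 minute → 01:11 UTC (May 20).
Darwin is UTC+9:30: 01:11 + 9:30 = 10:41 on May 20.

10:41 on May 20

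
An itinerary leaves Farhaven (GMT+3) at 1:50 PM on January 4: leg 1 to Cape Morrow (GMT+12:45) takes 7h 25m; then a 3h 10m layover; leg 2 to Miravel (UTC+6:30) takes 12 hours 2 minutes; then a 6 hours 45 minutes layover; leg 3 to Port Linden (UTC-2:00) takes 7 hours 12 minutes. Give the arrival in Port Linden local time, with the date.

9:24 PM on January 5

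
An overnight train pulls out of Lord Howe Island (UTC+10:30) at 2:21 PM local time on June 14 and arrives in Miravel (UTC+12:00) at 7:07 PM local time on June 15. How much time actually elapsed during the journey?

27 hours 16 minutes

Departure in UTC: 2:21 PM − 10:30 = 3:51 AM on Jun 14.
Arrival in UTC: 7:07 PM − 12:00 = 7:07 AM on Jun 15.
Elapsed = 7:07 AM − 3:51 AM (+1 day) = 27 hours 16 minutes.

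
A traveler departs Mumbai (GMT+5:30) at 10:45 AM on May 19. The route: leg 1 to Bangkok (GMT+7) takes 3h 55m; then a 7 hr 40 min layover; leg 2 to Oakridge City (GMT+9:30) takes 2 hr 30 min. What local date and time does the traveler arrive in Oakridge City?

4:50 AM on May 20

Convert departure to UTC: 10:45 AM − 5:30 = 5:15 AM UTC on May 19.
Add 3 hours and 55 minutes leg 1 → 9:10 AM UTC.
Add 7 hours and 40 minutes layover in Bangkok → 4:50 PM UTC.
Add 2 hours and 30 minutes leg 2 → 7:20 PM UTC.
Oakridge City is UTC+9:30, so local arrival = 7:20 PM + 9:30 = 4:50 AM on May 20.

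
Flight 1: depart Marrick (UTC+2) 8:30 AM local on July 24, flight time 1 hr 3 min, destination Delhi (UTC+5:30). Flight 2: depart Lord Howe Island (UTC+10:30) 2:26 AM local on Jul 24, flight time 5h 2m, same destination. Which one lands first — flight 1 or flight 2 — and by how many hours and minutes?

the second, by 10 hours 35 minutes

Flight 1 in UTC: 8:30 AM − 2:00 = 6:30 AM on Jul 24.
+1 hour 3 minutes → arrive 7:33 AM UTC on Jul 24.
Flight 2 in UTC: 2:26 AM − 10:30 = 3:56 PM on Jul 23.
+5 hours and 2 minutes → arrive 8:58 PM UTC on Jul 23.
Flight 2 lands earlier by 10 hours 35 minutes.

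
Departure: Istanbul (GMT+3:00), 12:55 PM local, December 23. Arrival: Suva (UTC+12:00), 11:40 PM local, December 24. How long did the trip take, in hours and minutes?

25 hours 45 minutes

Departure in UTC: 12:55 PM − 3:00 = 9:55 AM on Dec 23.
Arrival in UTC: 11:40 PM − 12:00 = 11:40 AM on Dec 24.
Elapsed = 11:40 AM − 9:55 AM (+1 day) = 25 hours 45 minutes.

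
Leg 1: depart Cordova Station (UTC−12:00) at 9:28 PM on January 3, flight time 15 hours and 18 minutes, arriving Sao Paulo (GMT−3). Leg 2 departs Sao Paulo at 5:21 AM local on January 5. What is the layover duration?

Convert departure to UTC: 9:28 PM + 12:00 = 9:28 AM UTC on Jan 4.
Add 15 hours 18 minutes flight time → 12:46 AM UTC (Jan 5).
Sao Paulo is UTC−3:00, so local arrival = 12:46 AM − 3:00 = 9:46 PM on Jan 4.
Layover = 5:21 AM − 9:46 PM (+1 day) = 7 hours 35 minutes.

7 hours 35 minutes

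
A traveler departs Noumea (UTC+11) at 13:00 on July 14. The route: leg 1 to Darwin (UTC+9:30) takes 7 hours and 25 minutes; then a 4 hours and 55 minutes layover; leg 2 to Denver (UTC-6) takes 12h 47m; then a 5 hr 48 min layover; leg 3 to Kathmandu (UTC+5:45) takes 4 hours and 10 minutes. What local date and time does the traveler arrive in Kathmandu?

Convert departure to UTC: 13:00 − 11:00 = 02:00 UTC on Jul 14.
Add 7 hours 25 minutes leg 1 → 09:25 UTC.
Add 4 hours and 55 minutes layover in Darwin → 14:20 UTC.
Add 12 hours and 47 minutes leg 2 → 03:07 UTC (Jul 15).
Add 5 hours 48 minutes layover in Denver → 08:55 UTC.
Add 4 hours and 10 minutes leg 3 → 13:05 UTC.
Kathmandu is UTC+5:45, so local arrival = 13:05 + 5:45 = 18:50 on Jul 15.

18:50 on July 15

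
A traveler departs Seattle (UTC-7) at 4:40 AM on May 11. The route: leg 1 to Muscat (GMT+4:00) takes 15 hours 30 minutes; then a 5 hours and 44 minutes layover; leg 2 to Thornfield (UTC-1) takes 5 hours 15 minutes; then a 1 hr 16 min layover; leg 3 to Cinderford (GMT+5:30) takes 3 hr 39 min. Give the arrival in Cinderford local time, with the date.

Convert departure to UTC: 4:40 AM + 7:00 = 11:40 AM UTC on May 11.
Add 15 hours 30 minutes leg 1 → 3:10 AM UTC (May 12).
Add 5 hours 44 minutes layover in Muscat → 8:54 AM UTC.
Add 5 hours and 15 minutes leg 2 → 2:09 PM UTC.
Add 1 hour and 16 minutes layover in Thornfield → 3:25 PM UTC.
Add 3 hours and 39 minutes leg 3 → 7:04 PM UTC.
Cinderford is UTC+5:30, so local arrival = 7:04 PM + 5:30 = 12:34 AM on May 13.

12:34 AM on May 13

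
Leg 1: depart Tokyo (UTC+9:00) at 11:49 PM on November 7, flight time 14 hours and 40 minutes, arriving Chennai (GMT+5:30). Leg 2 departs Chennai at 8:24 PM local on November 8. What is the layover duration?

9 hours 25 minutes

Convert departure to UTC: 11:49 PM − 9:00 = 2:49 PM UTC on Nov 7.
Add 14 hours 40 minutes flight time → 5:29 AM UTC (Nov 8).
Chennai is UTC+5:30, so local arrival = 5:29 AM + 5:30 = 10:59 AM on Nov 8.
Layover = 8:24 PM − 10:59 AM = 9 hours 25 minutes.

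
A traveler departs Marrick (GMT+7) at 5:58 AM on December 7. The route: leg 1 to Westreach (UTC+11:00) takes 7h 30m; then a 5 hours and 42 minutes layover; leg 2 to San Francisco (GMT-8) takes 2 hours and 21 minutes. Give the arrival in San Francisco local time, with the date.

6:31 AM on December 7

Convert departure to UTC: 5:58 AM − 7:00 = 10:58 PM UTC on Dec 6.
Add 7 hours 30 minutes leg 1 → 6:28 AM UTC (Dec 7).
Add 5 hours 42 minutes layover in Westreach → 12:10 PM UTC.
Add 2 hours 21 minutes leg 2 → 2:31 PM UTC.
San Francisco is UTC−8:00, so local arrival = 2:31 PM − 8:00 = 6:31 AM on Dec 7.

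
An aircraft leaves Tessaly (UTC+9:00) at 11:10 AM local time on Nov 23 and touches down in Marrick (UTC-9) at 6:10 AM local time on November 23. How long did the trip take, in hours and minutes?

13 hours

Departure in UTC: 11:10 AM − 9:00 = 2:10 AM on Nov 23.
Arrival in UTC: 6:10 AM + 9:00 = 3:10 PM on Nov 23.
Elapsed = 3:10 PM − 2:10 AM = 13 hours.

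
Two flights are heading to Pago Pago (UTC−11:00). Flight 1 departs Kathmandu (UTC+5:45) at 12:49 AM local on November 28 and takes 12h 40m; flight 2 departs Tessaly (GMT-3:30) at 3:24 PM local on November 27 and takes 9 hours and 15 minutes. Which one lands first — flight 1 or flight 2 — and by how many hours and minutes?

Flight 1 in UTC: 12:49 AM − 5:45 = 7:04 PM on Nov 27.
+12 hours and 40 minutes → arrive 7:44 AM UTC on Nov 28.
Flight 2 in UTC: 3:24 PM + 3:30 = 6:54 PM on Nov 27.
+9 hours 15 minutes → arrive 4:09 AM UTC on Nov 28.
Flight 2 lands earlier by 3 hours 35 minutes.

the second, by 3 hours 35 minutes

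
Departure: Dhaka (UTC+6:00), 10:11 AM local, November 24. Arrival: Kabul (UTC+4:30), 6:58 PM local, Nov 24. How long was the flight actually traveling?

10 hours 17 minutes

Kabul is 1:30 behind Dhaka.
Clock-face elapsed time (ignoring zones) is 8 hours 47 minutes.
Actual elapsed = 8 hours 47 minutes + 1:30 = 10 hours 17 minutes.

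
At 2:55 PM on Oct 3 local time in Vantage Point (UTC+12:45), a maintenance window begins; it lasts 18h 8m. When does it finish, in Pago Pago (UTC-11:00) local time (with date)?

Pago Pago is 23:45 behind Vantage Point.
After 18 hours 8 minutes it is 9:03 AM (Oct 4) in Vantage Point.
Shift by the zone difference: 9:03 AM − 23:45 = 9:18 AM on Oct 3 in Pago Pago.

9:18 AM on October 3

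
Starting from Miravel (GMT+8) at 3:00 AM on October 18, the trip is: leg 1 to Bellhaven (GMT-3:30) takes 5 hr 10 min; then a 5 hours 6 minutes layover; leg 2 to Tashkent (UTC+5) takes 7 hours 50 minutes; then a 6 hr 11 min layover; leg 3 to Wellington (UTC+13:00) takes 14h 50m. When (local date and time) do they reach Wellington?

Convert departure to UTC: 3:00 AM − 8:00 = 7:00 PM UTC on Oct 17.
Add 5 hours 10 minutes leg 1 → 12:10 AM UTC (Oct 18).
Add 5 hours 6 minutes layover in Bellhaven → 5:16 AM UTC.
Add 7 hours 50 minutes leg 2 → 1:06 PM UTC.
Add 6 hours and 11 minutes layover in Tashkent → 7:17 PM UTC.
Add 14 hours 50 minutes leg 3 → 10:07 AM UTC (Oct 19).
Wellington is UTC+13:00, so local arrival = 10:07 AM + 13:00 = 11:07 PM on Oct 19.

11:07 PM on Oct 19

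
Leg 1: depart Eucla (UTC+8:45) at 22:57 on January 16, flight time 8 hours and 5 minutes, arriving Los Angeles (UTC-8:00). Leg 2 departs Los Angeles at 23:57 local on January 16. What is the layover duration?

9 hours 40 minutes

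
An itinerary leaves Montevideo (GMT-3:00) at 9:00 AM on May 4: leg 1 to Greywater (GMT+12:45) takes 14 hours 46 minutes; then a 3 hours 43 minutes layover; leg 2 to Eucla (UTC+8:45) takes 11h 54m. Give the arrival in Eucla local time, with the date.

3:08 AM on May 6

Convert departure to UTC: 9:00 AM + 3:00 = 12:00 PM UTC on May 4.
Add 14 hours 46 minutes leg 1 → 2:46 AM UTC (May 5).
Add 3 hours 43 minutes layover in Greywater → 6:29 AM UTC.
Add 11 hours and 54 minutes leg 2 → 6:23 PM UTC.
Eucla is UTC+8:45, so local arrival = 6:23 PM + 8:45 = 3:08 AM on May 6.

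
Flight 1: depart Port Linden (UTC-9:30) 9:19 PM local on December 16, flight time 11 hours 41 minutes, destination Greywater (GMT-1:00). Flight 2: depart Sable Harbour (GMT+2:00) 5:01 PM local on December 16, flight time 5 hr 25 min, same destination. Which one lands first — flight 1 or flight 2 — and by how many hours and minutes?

Flight 1 in UTC: 9:19 PM + 9:30 = 6:49 AM on Dec 17.
+11 hours and 41 minutes → arrive 6:30 PM UTC on Dec 17.
Flight 2 in UTC: 5:01 PM − 2:00 = 3:01 PM on Dec 16.
+5 hours 25 minutes → arrive 8:26 PM UTC on Dec 16.
Flight 2 lands earlier by 22 hours 4 minutes.

the second, by 22 hours 4 minutes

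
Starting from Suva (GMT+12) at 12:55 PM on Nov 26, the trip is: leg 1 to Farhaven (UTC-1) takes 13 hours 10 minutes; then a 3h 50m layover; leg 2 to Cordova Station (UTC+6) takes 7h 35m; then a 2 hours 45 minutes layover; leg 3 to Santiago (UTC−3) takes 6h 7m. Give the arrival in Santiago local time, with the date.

7:22 AM on November 27

Convert departure to UTC: 12:55 PM − 12:00 = 12:55 AM UTC on Nov 26.
Add 13 hours and 10 minutes leg 1 → 2:05 PM UTC.
Add 3 hours and 50 minutes layover in Farhaven → 5:55 PM UTC.
Add 7 hours and 35 minutes leg 2 → 1:30 AM UTC (Nov 27).
Add 2 hours and 45 minutes layover in Cordova Station → 4:15 AM UTC.
Add 6 hours and 7 minutes leg 3 → 10:22 AM UTC.
Santiago is UTC−3:00, so local arrival = 10:22 AM − 3:00 = 7:22 AM on Nov 27.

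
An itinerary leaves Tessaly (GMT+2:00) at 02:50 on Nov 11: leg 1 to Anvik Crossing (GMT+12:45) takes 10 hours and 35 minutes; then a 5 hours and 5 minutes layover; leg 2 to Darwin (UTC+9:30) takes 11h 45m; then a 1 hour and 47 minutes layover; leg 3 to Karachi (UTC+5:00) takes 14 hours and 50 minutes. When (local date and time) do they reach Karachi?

01:52 on Nov 13

Convert departure to UTC: 02:50 − 2:00 = 00:50 UTC on Nov 11.
Add 10 hours 35 minutes leg 1 → 11:25 UTC.
Add 5 hours and 5 minutes layover in Anvik Crossing → 16:30 UTC.
Add 11 hours and 45 minutes leg 2 → 04:15 UTC (Nov 12).
Add 1 hour and 47 minutes layover in Darwin → 06:02 UTC.
Add 14 hours 50 minutes leg 3 → 20:52 UTC.
Karachi is UTC+5:00, so local arrival = 20:52 + 5:00 = 01:52 on Nov 13.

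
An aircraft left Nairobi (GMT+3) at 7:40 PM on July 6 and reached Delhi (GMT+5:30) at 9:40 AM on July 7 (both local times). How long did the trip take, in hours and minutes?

11 hours 30 minutes

Delhi is 2:30 ahead of Nairobi.
Clock-face elapsed time (ignoring zones) is 14 hours.
Actual elapsed = 14 hours − 2:30 = 11 hours 30 minutes.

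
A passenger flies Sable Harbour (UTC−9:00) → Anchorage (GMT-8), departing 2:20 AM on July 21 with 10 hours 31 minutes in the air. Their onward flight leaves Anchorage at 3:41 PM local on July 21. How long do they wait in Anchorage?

1 hour 50 minutes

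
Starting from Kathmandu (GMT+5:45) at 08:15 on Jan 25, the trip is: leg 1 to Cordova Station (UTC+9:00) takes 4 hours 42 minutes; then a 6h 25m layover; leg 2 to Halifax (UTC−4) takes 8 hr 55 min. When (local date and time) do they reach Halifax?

Convert departure to UTC: 08:15 − 5:45 = 02:30 UTC on Jan 25.
Add 4 hours 42 minutes leg 1 → 07:12 UTC.
Add 6 hours and 25 minutes layover in Cordova Station → 13:37 UTC.
Add 8 hours 55 minutes leg 2 → 22:32 UTC.
Halifax is UTC−4:00, so local arrival = 22:32 − 4:00 = 18:32 on Jan 25.

18:32 on Jan 25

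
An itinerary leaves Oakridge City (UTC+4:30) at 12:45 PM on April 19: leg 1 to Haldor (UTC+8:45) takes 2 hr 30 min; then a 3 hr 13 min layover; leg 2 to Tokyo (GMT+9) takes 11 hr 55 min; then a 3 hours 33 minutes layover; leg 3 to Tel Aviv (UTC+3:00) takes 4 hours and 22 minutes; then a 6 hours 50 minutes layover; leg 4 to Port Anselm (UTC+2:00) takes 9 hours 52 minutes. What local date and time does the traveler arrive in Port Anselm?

Convert departure to UTC: 12:45 PM − 4:30 = 8:15 AM UTC on Apr 19.
Add 2 hours and 30 minutes leg 1 → 10:45 AM UTC.
Add 3 hours 13 minutes layover in Haldor → 1:58 PM UTC.
Add 11 hours and 55 minutes leg 2 → 1:53 AM UTC (Apr 20).
Add 3 hours and 33 minutes layover in Tokyo → 5:26 AM UTC.
Add 4 hours 22 minutes leg 3 → 9:48 AM UTC.
Add 6 hours 50 minutes layover in Tel Aviv → 4:38 PM UTC.
Add 9 hours and 52 minutes leg 4 → 2:30 AM UTC (Apr 21).
Port Anselm is UTC+2:00, so local arrival = 2:30 AM + 2:00 = 4:30 AM on Apr 21.

4:30 AM on April 21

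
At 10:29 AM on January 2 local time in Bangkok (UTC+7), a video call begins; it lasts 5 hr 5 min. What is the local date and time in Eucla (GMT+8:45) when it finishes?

5:19 PM on Jan 2

Convert start to UTC: 10:29 AM − 7:00 = 3:29 AM UTC on Jan 2.
Add 5 hours 5 minutes duration → 8:34 AM UTC.
Eucla is UTC+8:45, so local end time = 8:34 AM + 8:45 = 5:19 PM on Jan 2.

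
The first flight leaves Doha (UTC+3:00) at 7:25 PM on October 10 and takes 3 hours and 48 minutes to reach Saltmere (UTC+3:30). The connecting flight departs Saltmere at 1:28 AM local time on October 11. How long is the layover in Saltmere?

Convert departure to UTC: 7:25 PM − 3:00 = 4:25 PM UTC on Oct 10.
Add 3 hours 48 minutes flight time → 8:13 PM UTC.
Saltmere is UTC+3:30, so local arrival = 8:13 PM + 3:30 = 11:43 PM on Oct 10.
Layover = 1:28 AM − 11:43 PM (+1 day) = 1 hour 45 minutes.

1 hour 45 minutes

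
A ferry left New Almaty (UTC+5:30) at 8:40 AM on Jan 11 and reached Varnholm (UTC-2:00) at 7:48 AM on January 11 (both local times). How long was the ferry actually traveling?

6 hours 38 minutes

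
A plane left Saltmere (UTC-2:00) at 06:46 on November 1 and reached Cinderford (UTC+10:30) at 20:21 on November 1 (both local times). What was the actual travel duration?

Departure in UTC: 06:46 + 2:00 = 08:46 on Nov 1.
Arrival in UTC: 20:21 − 10:30 = 09:51 on Nov 1.
Elapsed = 09:51 − 08:46 = 1 hour 5 minutes.

1 hour 5 minutes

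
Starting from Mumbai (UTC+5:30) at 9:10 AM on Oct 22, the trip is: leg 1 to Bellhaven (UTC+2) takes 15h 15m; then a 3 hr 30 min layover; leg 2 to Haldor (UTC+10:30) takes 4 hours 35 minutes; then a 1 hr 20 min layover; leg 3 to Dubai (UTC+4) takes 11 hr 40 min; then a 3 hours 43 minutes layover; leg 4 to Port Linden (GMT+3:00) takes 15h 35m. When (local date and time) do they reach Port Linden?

2:18 PM on October 24

Convert departure to UTC: 9:10 AM − 5:30 = 3:40 AM UTC on Oct 22.
Add 15 hours 15 minutes leg 1 → 6:55 PM UTC.
Add 3 hours 30 minutes layover in Bellhaven → 10:25 PM UTC.
Add 4 hours and 35 minutes leg 2 → 3:00 AM UTC (Oct 23).
Add 1 hour 20 minutes layover in Haldor → 4:20 AM UTC.
Add 11 hours 40 minutes leg 3 → 4:00 PM UTC.
Add 3 hours 43 minutes layover in Dubai → 7:43 PM UTC.
Add 15 hours and 35 minutes leg 4 → 11:18 AM UTC (Oct 24).
Port Linden is UTC+3:00, so local arrival = 11:18 AM + 3:00 = 2:18 PM on Oct 24.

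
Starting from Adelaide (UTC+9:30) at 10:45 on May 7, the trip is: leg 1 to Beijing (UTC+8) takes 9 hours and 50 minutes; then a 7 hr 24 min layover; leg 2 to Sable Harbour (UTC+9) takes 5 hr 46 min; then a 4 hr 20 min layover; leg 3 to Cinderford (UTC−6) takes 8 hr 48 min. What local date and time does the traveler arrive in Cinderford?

07:23 on May 8

Convert departure to UTC: 10:45 − 9:30 = 01:15 UTC on May 7.
Add 9 hours 50 minutes leg 1 → 11:05 UTC.
Add 7 hours and 24 minutes layover in Beijing → 18:29 UTC.
Add 5 hours 46 minutes leg 2 → 00:15 UTC (May 8).
Add 4 hours and 20 minutes layover in Sable Harbour → 04:35 UTC.
Add 8 hours 48 minutes leg 3 → 13:23 UTC.
Cinderford is UTC−6:00, so local arrival = 13:23 − 6:00 = 07:23 on May 8.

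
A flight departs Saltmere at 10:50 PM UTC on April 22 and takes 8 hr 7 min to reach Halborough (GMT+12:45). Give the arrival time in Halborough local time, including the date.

Departure is given in UTC: 10:50 PM on Apr 22.
Add 8 hours and 7 minutes → 6:57 AM UTC (Apr 23).
Halborough is UTC+12:45: 6:57 AM + 12:45 = 7:42 PM on Apr 23.

7:42 PM on April 23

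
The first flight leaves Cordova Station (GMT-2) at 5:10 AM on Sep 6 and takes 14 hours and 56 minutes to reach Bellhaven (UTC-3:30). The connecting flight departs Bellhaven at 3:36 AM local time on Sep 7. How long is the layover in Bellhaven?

Convert departure to UTC: 5:10 AM + 2:00 = 7:10 AM UTC on Sep 6.
Add 14 hours 56 minutes flight time → 10:06 PM UTC.
Bellhaven is UTC−3:30, so local arrival = 10:06 PM − 3:30 = 6:36 PM on Sep 6.
Layover = 3:36 AM − 6:36 PM (+1 day) = 9 hours.

9 hours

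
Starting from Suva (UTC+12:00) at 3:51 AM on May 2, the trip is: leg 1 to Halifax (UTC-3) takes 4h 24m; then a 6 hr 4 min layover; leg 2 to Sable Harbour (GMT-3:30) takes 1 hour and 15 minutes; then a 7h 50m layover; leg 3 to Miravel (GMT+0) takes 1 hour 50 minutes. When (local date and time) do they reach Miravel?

Convert departure to UTC: 3:51 AM − 12:00 = 3:51 PM UTC on May 1.
Add 4 hours and 24 minutes leg 1 → 8:15 PM UTC.
Add 6 hours 4 minutes layover in Halifax → 2:19 AM UTC (May 2).
Add 1 hour 15 minutes leg 2 → 3:34 AM UTC.
Add 7 hours and 50 minutes layover in Sable Harbour → 11:24 AM UTC.
Add 1 hour 50 minutes leg 3 → 1:14 PM UTC.
Miravel is UTC+0, so local arrival is the same: 1:14 PM on May 2.

1:14 PM on May 2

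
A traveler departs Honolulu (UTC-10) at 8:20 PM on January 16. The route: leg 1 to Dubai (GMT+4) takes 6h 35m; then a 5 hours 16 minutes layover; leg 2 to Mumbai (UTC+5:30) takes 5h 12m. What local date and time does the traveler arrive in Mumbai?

4:53 AM on January 18

Convert departure to UTC: 8:20 PM + 10:00 = 6:20 AM UTC on Jan 17.
Add 6 hours and 35 minutes leg 1 → 12:55 PM UTC.
Add 5 hours and 16 minutes layover in Dubai → 6:11 PM UTC.
Add 5 hours and 12 minutes leg 2 → 11:23 PM UTC.
Mumbai is UTC+5:30, so local arrival = 11:23 PM + 5:30 = 4:53 AM on Jan 18.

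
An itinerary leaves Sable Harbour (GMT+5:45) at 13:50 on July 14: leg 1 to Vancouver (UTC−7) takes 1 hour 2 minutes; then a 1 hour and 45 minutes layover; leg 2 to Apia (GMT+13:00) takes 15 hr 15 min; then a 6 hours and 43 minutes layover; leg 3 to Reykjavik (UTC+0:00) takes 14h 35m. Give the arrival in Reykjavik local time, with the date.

23:25 on July 15

Convert departure to UTC: 13:50 − 5:45 = 08:05 UTC on Jul 14.
Add 1 hour and 2 minutes leg 1 → 09:07 UTC.
Add 1 hour and 45 minutes layover in Vancouver → 10:52 UTC.
Add 15 hours and 15 minutes leg 2 → 02:07 UTC (Jul 15).
Add 6 hours 43 minutes layover in Apia → 08:50 UTC.
Add 14 hours and 35 minutes leg 3 → 23:25 UTC.
Reykjavik is UTC+0, so local arrival is the same: 23:25 on Jul 15.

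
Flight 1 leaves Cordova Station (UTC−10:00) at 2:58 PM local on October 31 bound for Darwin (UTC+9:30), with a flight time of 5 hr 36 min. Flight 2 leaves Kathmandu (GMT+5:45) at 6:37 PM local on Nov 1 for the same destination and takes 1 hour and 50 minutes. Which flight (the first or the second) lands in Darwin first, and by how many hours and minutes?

the first, by 8 hours 8 minutes

Flight 1 in UTC: 2:58 PM + 10:00 = 12:58 AM on Nov 1.
+5 hours 36 minutes → arrive 6:34 AM UTC on Nov 1.
Flight 2 in UTC: 6:37 PM − 5:45 = 12:52 PM on Nov 1.
+1 hour 50 minutes → arrive 2:42 PM UTC on Nov 1.
Flight 1 lands earlier by 8 hours 8 minutes.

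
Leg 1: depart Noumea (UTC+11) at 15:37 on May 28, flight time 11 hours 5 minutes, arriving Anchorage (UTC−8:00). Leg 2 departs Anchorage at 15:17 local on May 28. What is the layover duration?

Convert departure to UTC: 15:37 − 11:00 = 04:37 UTC on May 28.
Add 11 hours and 5 minutes flight time → 15:42 UTC.
Anchorage is UTC−8:00, so local arrival = 15:42 − 8:00 = 07:42 on May 28.
Layover = 15:17 − 07:42 = 7 hours 35 minutes.

7 hours 35 minutes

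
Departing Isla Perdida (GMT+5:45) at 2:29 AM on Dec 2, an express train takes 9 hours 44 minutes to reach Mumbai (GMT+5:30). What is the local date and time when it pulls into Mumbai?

11:58 AM on Dec 2

Convert departure to UTC: 2:29 AM − 5:45 = 8:44 PM UTC on Dec 1.
Add 9 hours and 44 minutes travel time → 6:28 AM UTC (Dec 2).
Mumbai is UTC+5:30, so local arrival = 6:28 AM + 5:30 = 11:58 AM on Dec 2.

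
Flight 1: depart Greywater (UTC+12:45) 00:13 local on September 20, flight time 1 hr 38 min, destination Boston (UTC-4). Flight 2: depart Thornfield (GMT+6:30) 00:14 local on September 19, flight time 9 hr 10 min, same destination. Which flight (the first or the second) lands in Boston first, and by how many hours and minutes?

Flight 1 in UTC: 00:13 − 12:45 = 11:28 on Sep 19.
+1 hour 38 minutes → arrive 13:06 UTC on Sep 19.
Flight 2 in UTC: 00:14 − 6:30 = 17:44 on Sep 18.
+9 hours and 10 minutes → arrive 02:54 UTC on Sep 19.
Flight 2 lands earlier by 10 hours 12 minutes.

the second, by 10 hours 12 minutes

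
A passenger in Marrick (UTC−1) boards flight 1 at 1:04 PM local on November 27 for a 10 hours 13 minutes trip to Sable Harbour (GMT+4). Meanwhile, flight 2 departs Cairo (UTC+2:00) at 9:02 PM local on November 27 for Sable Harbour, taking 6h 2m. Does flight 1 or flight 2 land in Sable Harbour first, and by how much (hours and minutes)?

the first, by 47 minutes

Flight 1 in UTC: 1:04 PM + 1:00 = 2:04 PM on Nov 27.
+10 hours and 13 minutes → arrive 12:17 AM UTC on Nov 28.
Flight 2 in UTC: 9:02 PM − 2:00 = 7:02 PM on Nov 27.
+6 hours and 2 minutes → arrive 1:04 AM UTC on Nov 28.
Flight 1 lands earlier by 47 minutes.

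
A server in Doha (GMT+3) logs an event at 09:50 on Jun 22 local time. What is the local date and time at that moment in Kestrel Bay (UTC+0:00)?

06:50 on June 22

In UTC: 09:50 − 3:00 = 06:50 on Jun 22.
Kestrel Bay is UTC+0, so it is 06:50 on Jun 22.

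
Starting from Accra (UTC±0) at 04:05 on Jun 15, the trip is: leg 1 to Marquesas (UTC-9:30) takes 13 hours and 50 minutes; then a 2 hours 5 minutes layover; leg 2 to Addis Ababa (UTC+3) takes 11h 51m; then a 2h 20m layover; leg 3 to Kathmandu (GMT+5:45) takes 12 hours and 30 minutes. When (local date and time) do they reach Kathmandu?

Accra is at UTC+0, so departure is already 04:05 UTC on Jun 15.
Add 13 hours 50 minutes leg 1 → 17:55 UTC.
Add 2 hours and 5 minutes layover in Marquesas → 20:00 UTC.
Add 11 hours and 51 minutes leg 2 → 07:51 UTC (Jun 16).
Add 2 hours and 20 minutes layover in Addis Ababa → 10:11 UTC.
Add 12 hours and 30 minutes leg 3 → 22:41 UTC.
Kathmandu is UTC+5:45, so local arrival = 22:41 + 5:45 = 04:26 on Jun 17.

04:26 on June 17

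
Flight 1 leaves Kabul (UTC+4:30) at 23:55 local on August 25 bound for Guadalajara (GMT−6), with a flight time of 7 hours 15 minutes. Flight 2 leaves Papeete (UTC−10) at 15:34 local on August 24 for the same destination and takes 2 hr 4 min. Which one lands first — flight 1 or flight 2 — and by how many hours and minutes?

the second, by 23 hours 2 minutes

Flight 1 in UTC: 23:55 − 4:30 = 19:25 on Aug 25.
+7 hours 15 minutes → arrive 02:40 UTC on Aug 26.
Flight 2 in UTC: 15:34 + 10:00 = 01:34 on Aug 25.
+2 hours 4 minutes → arrive 03:38 UTC on Aug 25.
Flight 2 lands earlier by 23 hours 2 minutes.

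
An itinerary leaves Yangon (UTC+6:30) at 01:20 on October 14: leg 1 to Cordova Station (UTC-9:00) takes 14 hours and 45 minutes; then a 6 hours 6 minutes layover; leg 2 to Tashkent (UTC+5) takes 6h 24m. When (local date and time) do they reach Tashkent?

Convert departure to UTC: 01:20 − 6:30 = 18:50 UTC on Oct 13.
Add 14 hours and 45 minutes leg 1 → 09:35 UTC (Oct 14).
Add 6 hours and 6 minutes layover in Cordova Station → 15:41 UTC.
Add 6 hours 24 minutes leg 2 → 22:05 UTC.
Tashkent is UTC+5:00, so local arrival = 22:05 + 5:00 = 03:05 on Oct 15.

03:05 on October 15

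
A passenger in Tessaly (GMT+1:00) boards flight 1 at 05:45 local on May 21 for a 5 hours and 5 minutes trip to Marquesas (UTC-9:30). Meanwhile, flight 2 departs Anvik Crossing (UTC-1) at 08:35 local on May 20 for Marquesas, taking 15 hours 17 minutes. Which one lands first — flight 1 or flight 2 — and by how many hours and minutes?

Flight 1 in UTC: 05:45 − 1:00 = 04:45 on May 21.
+5 hours and 5 minutes → arrive 09:50 UTC on May 21.
Flight 2 in UTC: 08:35 + 1:00 = 09:35 on May 20.
+15 hours 17 minutes → arrive 00:52 UTC on May 21.
Flight 2 lands earlier by 8 hours 58 minutes.

the second, by 8 hours 58 minutes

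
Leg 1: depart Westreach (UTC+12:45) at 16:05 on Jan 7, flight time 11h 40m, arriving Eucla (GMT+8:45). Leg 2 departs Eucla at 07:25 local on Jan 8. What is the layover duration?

7 hours 40 minutes

Convert departure to UTC: 16:05 − 12:45 = 03:20 UTC on Jan 7.
Add 11 hours and 40 minutes flight time → 15:00 UTC.
Eucla is UTC+8:45, so local arrival = 15:00 + 8:45 = 23:45 on Jan 7.
Layover = 07:25 − 23:45 (+1 day) = 7 hours 40 minutes.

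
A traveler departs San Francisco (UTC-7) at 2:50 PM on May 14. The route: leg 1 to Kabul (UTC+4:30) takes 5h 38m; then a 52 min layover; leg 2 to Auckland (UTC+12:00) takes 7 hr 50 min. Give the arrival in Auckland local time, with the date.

12:10 AM on May 16

Convert departure to UTC: 2:50 PM + 7:00 = 9:50 PM UTC on May 14.
Add 5 hours 38 minutes leg 1 → 3:28 AM UTC (May 15).
Add 52 minutes layover in Kabul → 4:20 AM UTC.
Add 7 hours 50 minutes leg 2 → 12:10 PM UTC.
Auckland is UTC+12:00, so local arrival = 12:10 PM + 12:00 = 12:10 AM on May 16.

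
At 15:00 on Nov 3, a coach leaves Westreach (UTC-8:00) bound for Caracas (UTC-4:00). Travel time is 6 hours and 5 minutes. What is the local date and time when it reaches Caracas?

01:05 on November 4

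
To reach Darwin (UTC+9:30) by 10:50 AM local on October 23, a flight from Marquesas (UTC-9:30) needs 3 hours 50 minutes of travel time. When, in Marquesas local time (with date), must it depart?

12:00 PM on Oct 22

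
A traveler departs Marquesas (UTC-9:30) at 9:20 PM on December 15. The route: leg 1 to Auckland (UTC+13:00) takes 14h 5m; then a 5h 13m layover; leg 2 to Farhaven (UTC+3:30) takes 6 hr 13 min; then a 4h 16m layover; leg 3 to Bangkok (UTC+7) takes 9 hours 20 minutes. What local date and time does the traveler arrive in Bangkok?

Convert departure to UTC: 9:20 PM + 9:30 = 6:50 AM UTC on Dec 16.
Add 14 hours and 5 minutes leg 1 → 8:55 PM UTC.
Add 5 hours and 13 minutes layover in Auckland → 2:08 AM UTC (Dec 17).
Add 6 hours 13 minutes leg 2 → 8:21 AM UTC.
Add 4 hours and 16 minutes layover in Farhaven → 12:37 PM UTC.
Add 9 hours 20 minutes leg 3 → 9:57 PM UTC.
Bangkok is UTC+7:00, so local arrival = 9:57 PM + 7:00 = 4:57 AM on Dec 18.

4:57 AM on December 18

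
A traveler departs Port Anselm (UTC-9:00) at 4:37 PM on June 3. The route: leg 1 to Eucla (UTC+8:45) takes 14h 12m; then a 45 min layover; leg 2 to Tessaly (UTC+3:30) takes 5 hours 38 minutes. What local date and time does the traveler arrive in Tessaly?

Convert departure to UTC: 4:37 PM + 9:00 = 1:37 AM UTC on Jun 4.
Add 14 hours and 12 minutes leg 1 → 3:49 PM UTC.
Add 45 minutes layover in Eucla → 4:34 PM UTC.
Add 5 hours 38 minutes leg 2 → 10:12 PM UTC.
Tessaly is UTC+3:30, so local arrival = 10:12 PM + 3:30 = 1:42 AM on Jun 5.

1:42 AM on June 5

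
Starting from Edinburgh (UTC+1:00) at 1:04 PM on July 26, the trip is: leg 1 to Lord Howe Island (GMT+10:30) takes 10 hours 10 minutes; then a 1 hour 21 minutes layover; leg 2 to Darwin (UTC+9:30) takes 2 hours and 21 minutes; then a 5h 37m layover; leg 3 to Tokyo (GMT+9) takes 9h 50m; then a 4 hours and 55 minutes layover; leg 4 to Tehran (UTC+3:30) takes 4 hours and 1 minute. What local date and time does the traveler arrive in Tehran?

5:49 AM on Jul 28

Convert departure to UTC: 1:04 PM − 1:00 = 12:04 PM UTC on Jul 26.
Add 10 hours and 10 minutes leg 1 → 10:14 PM UTC.
Add 1 hour and 21 minutes layover in Lord Howe Island → 11:35 PM UTC.
Add 2 hours 21 minutes leg 2 → 1:56 AM UTC (Jul 27).
Add 5 hours 37 minutes layover in Darwin → 7:33 AM UTC.
Add 9 hours 50 minutes leg 3 → 5:23 PM UTC.
Add 4 hours and 55 minutes layover in Tokyo → 10:18 PM UTC.
Add 4 hours 1 minute leg 4 → 2:19 AM UTC (Jul 28).
Tehran is UTC+3:30, so local arrival = 2:19 AM + 3:30 = 5:49 AM on Jul 28.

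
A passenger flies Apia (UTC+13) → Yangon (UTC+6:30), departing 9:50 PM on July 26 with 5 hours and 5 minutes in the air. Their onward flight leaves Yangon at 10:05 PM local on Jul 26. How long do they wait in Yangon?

Convert departure to UTC: 9:50 PM − 13:00 = 8:50 AM UTC on Jul 26.
Add 5 hours and 5 minutes flight time → 1:55 PM UTC.
Yangon is UTC+6:30, so local arrival = 1:55 PM + 6:30 = 8:25 PM on Jul 26.
Layover = 10:05 PM − 8:25 PM = 1 hour 40 minutes.

1 hour 40 minutes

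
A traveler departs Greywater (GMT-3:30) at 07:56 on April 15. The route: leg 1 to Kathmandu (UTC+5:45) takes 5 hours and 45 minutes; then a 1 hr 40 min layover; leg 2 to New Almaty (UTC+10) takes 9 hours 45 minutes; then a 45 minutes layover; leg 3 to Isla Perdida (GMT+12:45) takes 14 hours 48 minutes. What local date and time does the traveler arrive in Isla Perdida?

08:54 on April 17

Convert departure to UTC: 07:56 + 3:30 = 11:26 UTC on Apr 15.
Add 5 hours 45 minutes leg 1 → 17:11 UTC.
Add 1 hour 40 minutes layover in Kathmandu → 18:51 UTC.
Add 9 hours and 45 minutes leg 2 → 04:36 UTC (Apr 16).
Add 45 minutes layover in New Almaty → 05:21 UTC.
Add 14 hours and 48 minutes leg 3 → 20:09 UTC.
Isla Perdida is UTC+12:45, so local arrival = 20:09 + 12:45 = 08:54 on Apr 17.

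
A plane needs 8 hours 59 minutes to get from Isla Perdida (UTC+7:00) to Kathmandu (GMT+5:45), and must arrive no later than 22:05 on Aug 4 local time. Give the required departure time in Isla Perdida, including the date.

Target arrival in UTC: 22:05 − 5:45 = 16:20 on Aug 4.
Subtract 8 hours 59 minutes → departure 07:21 UTC on Aug 4.
Isla Perdida is UTC+7:00: 07:21 + 7:00 = 14:21 on Aug 4.

14:21 on August 4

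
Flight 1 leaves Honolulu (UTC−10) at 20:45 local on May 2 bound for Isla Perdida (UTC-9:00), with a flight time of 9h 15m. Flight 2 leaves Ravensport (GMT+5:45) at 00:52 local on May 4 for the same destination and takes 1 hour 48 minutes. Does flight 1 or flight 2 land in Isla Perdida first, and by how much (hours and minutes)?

Flight 1 in UTC: 20:45 + 10:00 = 06:45 on May 3.
+9 hours 15 minutes → arrive 16:00 UTC on May 3.
Flight 2 in UTC: 00:52 − 5:45 = 19:07 on May 3.
+1 hour 48 minutes → arrive 20:55 UTC on May 3.
Flight 1 lands earlier by 4 hours 55 minutes.

the first, by 4 hours 55 minutes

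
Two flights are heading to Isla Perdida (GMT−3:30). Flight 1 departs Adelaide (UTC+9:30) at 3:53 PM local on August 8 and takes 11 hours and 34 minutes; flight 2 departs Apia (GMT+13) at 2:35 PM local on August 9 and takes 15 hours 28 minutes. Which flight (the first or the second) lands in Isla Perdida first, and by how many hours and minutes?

Flight 1 in UTC: 3:53 PM − 9:30 = 6:23 AM on Aug 8.
+11 hours 34 minutes → arrive 5:57 PM UTC on Aug 8.
Flight 2 in UTC: 2:35 PM − 13:00 = 1:35 AM on Aug 9.
+15 hours and 28 minutes → arrive 5:03 PM UTC on Aug 9.
Flight 1 lands earlier by 23 hours 6 minutes.

the first, by 23 hours 6 minutes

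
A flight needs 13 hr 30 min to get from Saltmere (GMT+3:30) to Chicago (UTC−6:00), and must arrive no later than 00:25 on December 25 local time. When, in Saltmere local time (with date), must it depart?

Target arrival in UTC: 00:25 + 6:00 = 06:25 on Dec 25.
Subtract 13 hours 30 minutes → departure 16:55 UTC on Dec 24.
Saltmere is UTC+3:30: 16:55 + 3:30 = 20:25 on Dec 24.

20:25 on Dec 24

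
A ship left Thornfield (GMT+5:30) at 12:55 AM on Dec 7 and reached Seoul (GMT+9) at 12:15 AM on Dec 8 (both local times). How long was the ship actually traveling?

19 hours 50 minutes

Departure in UTC: 12:55 AM − 5:30 = 7:25 PM on Dec 6.
Arrival in UTC: 12:15 AM − 9:00 = 3:15 PM on Dec 7.
Elapsed = 3:15 PM − 7:25 PM (+1 day) = 19 hours 50 minutes.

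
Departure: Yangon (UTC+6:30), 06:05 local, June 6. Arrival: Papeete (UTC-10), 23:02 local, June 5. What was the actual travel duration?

Departure in UTC: 06:05 − 6:30 = 23:35 on Jun 5.
Arrival in UTC: 23:02 + 10:00 = 09:02 on Jun 6.
Elapsed = 09:02 − 23:35 (+1 day) = 9 hours 27 minutes.

9 hours 27 minutes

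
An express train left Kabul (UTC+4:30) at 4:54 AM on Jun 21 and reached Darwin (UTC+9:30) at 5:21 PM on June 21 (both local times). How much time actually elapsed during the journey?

Departure in UTC: 4:54 AM − 4:30 = 12:24 AM on Jun 21.
Arrival in UTC: 5:21 PM − 9:30 = 7:51 AM on Jun 21.
Elapsed = 7:51 AM − 12:24 AM = 7 hours 27 minutes.

7 hours 27 minutes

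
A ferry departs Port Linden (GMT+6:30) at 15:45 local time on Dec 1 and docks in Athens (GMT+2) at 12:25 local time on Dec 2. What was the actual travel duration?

Departure in UTC: 15:45 − 6:30 = 09:15 on Dec 1.
Arrival in UTC: 12:25 − 2:00 = 10:25 on Dec 2.
Elapsed = 10:25 − 09:15 (+1 day) = 25 hours 10 minutes.

25 hours 10 minutes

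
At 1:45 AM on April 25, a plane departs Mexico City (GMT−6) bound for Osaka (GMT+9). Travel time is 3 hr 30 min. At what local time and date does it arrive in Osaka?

Convert departure to UTC: 1:45 AM + 6:00 = 7:45 AM UTC on Apr 25.
Add 3 hours and 30 minutes travel time → 11:15 AM UTC.
Osaka is UTC+9:00, so local arrival = 11:15 AM + 9:00 = 8:15 PM on Apr 25.

8:15 PM on April 25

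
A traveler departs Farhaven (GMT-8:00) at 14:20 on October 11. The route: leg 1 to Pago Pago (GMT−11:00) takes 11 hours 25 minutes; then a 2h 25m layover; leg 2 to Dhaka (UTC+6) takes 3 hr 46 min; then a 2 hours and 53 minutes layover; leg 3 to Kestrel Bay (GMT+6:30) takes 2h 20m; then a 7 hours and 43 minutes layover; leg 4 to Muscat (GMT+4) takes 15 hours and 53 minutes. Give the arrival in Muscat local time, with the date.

Convert departure to UTC: 14:20 + 8:00 = 22:20 UTC on Oct 11.
Add 11 hours and 25 minutes leg 1 → 09:45 UTC (Oct 12).
Add 2 hours 25 minutes layover in Pago Pago → 12:10 UTC.
Add 3 hours and 46 minutes leg 2 → 15:56 UTC.
Add 2 hours and 53 minutes layover in Dhaka → 18:49 UTC.
Add 2 hours and 20 minutes leg 3 → 21:09 UTC.
Add 7 hours 43 minutes layover in Kestrel Bay → 04:52 UTC (Oct 13).
Add 15 hours and 53 minutes leg 4 → 20:45 UTC.
Muscat is UTC+4:00, so local arrival = 20:45 + 4:00 = 00:45 on Oct 14.

00:45 on Oct 14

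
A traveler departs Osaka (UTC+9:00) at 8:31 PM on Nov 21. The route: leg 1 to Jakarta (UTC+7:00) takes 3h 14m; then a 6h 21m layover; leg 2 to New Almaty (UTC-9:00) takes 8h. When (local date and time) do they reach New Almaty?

Convert departure to UTC: 8:31 PM − 9:00 = 11:31 AM UTC on Nov 21.
Add 3 hours and 14 minutes leg 1 → 2:45 PM UTC.
Add 6 hours and 21 minutes layover in Jakarta → 9:06 PM UTC.
Add 8 hours leg 2 → 5:06 AM UTC (Nov 22).
New Almaty is UTC−9:00, so local arrival = 5:06 AM − 9:00 = 8:06 PM on Nov 21.

8:06 PM on Nov 21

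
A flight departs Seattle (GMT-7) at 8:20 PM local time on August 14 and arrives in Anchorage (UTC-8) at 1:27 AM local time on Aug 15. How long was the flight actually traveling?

Departure in UTC: 8:20 PM + 7:00 = 3:20 AM on Aug 15.
Arrival in UTC: 1:27 AM + 8:00 = 9:27 AM on Aug 15.
Elapsed = 9:27 AM − 3:20 AM = 6 hours 7 minutes.

6 hours 7 minutes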